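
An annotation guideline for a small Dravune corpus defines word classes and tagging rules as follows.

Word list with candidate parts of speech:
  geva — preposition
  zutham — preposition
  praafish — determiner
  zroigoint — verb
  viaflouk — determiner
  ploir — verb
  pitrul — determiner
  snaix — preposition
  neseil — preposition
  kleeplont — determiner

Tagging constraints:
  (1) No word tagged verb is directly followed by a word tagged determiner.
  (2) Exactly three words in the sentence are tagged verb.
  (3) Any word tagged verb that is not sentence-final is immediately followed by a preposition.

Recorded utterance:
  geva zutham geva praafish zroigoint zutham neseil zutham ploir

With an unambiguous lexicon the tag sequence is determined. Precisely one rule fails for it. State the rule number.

Fixed tagging: preposition preposition preposition determiner verb preposition preposition preposition verb.
Checking each rule: R1 ✓, R2 ✗, R3 ✓.
Only rule 2 fails.

2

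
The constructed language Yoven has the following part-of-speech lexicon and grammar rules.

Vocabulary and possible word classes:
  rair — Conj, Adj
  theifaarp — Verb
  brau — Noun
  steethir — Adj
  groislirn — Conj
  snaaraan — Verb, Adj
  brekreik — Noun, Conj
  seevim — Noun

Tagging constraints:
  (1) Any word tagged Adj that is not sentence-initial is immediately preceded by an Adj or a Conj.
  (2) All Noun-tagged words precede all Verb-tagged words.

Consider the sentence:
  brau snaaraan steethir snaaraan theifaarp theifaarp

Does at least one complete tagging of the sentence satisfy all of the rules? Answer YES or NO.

NO

Candidates per position — 1:brau {Noun}; 2:snaaraan {Verb,Adj}; 3:steethir {Adj}; 4:snaaraan {Verb,Adj}; 5:theifaarp {Verb}; 6:theifaarp {Verb}.
Rule 1 cannot be satisfied by any choice of tags from the lexicon.
So there is no consistent tagging.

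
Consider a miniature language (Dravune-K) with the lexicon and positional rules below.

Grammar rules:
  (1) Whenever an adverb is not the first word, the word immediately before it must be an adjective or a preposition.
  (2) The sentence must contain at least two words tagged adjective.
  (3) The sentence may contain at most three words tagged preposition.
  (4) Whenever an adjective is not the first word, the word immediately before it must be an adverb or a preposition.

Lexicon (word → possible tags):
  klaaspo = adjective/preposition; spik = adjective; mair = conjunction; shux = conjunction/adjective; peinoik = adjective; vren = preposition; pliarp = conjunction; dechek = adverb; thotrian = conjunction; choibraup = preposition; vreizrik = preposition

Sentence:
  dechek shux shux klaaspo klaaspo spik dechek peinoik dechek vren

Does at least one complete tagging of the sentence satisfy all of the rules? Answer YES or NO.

YES

Candidates per position — 1:dechek {adverb}; 2:shux {conjunction,adjective}; 3:shux {conjunction,adjective}; 4:klaaspo {adjective,preposition}; 5:klaaspo {adjective,preposition}; 6:spik {adjective}; 7:dechek {adverb}; 8:peinoik {adjective}; 9:dechek {adverb}; 10:vren {preposition}.
One satisfying assignment: adverb adjective conjunction preposition preposition adjective adverb adjective adverb preposition.
Verifying each rule — rule 1 ✓; rule 2 ✓; rule 3 ✓; rule 4 ✓.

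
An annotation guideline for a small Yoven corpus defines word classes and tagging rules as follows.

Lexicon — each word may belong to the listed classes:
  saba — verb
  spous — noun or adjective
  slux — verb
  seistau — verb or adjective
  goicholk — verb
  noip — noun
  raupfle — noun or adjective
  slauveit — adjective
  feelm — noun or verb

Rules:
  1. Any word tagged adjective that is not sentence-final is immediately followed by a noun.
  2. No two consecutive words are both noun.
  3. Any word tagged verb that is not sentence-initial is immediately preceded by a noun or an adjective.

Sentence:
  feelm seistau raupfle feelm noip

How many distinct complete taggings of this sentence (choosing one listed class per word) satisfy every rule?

Candidates per position — 1:feelm {noun,verb}; 2:seistau {verb,adjective}; 3:raupfle {noun,adjective}; 4:feelm {noun,verb}; 5:noip {noun}.
There are 16 candidate sequences in total.
The sequences that satisfy every rule: noun verb noun verb noun; noun adjective noun verb noun; verb adjective noun verb noun.
Count = 3.

3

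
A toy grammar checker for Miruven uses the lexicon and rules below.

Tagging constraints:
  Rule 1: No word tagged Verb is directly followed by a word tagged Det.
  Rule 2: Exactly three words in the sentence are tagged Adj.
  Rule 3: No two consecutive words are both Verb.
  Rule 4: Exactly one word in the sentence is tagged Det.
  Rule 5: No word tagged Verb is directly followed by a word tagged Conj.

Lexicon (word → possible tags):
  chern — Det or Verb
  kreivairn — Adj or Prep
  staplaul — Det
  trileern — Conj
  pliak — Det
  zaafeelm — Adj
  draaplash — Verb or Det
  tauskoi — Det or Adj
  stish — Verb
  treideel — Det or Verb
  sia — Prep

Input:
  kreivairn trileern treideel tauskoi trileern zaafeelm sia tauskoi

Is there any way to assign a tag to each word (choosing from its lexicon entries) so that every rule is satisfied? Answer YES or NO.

YES

Candidates per position — 1:kreivairn {Adj,Prep}; 2:trileern {Conj}; 3:treideel {Det,Verb}; 4:tauskoi {Det,Adj}; 5:trileern {Conj}; 6:zaafeelm {Adj}; 7:sia {Prep}; 8:tauskoi {Det,Adj}.
One satisfying assignment: Adj Conj Verb Adj Conj Adj Prep Det.
Verifying each rule — rule 1 holds; rule 2 holds; rule 3 holds; rule 4 holds; rule 5 holds.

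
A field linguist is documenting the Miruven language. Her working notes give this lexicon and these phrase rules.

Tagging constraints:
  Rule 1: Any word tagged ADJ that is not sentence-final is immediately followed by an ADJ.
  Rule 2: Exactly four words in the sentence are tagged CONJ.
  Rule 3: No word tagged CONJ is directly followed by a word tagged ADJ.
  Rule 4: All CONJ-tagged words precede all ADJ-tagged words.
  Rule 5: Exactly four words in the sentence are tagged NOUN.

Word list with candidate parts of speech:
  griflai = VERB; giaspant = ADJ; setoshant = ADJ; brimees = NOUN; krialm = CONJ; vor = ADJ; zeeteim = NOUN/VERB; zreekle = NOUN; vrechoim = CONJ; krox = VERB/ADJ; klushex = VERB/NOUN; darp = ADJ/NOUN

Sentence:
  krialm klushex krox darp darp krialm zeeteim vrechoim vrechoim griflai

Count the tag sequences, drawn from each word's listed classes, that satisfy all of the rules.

Candidates per position — 1:krialm {CONJ}; 2:klushex {VERB,NOUN}; 3:krox {VERB,ADJ}; 4:darp {ADJ,NOUN}; 5:darp {ADJ,NOUN}; 6:krialm {CONJ}; 7:zeeteim {NOUN,VERB}; 8:vrechoim {CONJ}; 9:vrechoim {CONJ}; 10:griflai {VERB}.
There are 32 candidate sequences in total.
The sequences that satisfy every rule: CONJ NOUN VERB NOUN NOUN CONJ NOUN CONJ CONJ VERB.
Count = 1.

1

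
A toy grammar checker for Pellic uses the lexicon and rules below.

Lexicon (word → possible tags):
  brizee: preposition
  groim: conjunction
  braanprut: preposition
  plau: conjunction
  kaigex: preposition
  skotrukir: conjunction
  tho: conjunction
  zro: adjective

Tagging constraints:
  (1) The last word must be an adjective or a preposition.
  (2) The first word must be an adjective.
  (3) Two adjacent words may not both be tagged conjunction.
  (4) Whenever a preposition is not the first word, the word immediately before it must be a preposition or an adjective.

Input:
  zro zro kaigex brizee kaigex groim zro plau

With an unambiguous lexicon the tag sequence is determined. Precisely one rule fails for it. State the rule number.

Fixed tagging: adjective adjective preposition preposition preposition conjunction adjective conjunction.
Checking each rule: R1 ✗, R2 ✓, R3 ✓, R4 ✓.
Only rule 1 fails.

1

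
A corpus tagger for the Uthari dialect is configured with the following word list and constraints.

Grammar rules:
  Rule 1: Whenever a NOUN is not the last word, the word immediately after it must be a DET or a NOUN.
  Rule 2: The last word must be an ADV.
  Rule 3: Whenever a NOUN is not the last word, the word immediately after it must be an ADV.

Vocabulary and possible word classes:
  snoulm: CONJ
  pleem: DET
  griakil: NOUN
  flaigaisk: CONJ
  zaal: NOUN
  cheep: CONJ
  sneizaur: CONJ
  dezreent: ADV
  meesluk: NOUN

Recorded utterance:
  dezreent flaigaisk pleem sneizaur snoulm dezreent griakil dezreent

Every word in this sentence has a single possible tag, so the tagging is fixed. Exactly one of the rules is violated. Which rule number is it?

1

Fixed tagging: ADV CONJ DET CONJ CONJ ADV NOUN ADV.
Checking each rule: R1 fails, R2 ok, R3 ok.
Only rule 1 fails.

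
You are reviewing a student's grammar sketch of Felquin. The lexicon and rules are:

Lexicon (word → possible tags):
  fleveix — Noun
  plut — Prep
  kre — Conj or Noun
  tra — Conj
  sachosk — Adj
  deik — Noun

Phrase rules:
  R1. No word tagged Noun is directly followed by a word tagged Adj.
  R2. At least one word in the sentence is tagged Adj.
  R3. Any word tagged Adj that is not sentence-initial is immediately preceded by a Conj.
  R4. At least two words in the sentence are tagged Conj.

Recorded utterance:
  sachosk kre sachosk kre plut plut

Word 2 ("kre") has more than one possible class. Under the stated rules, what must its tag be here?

Conj

Candidates per position — 1:sachosk {Adj}; 2:kre {Conj,Noun}; 3:sachosk {Adj}; 4:kre {Conj,Noun}; 5:plut {Prep}; 6:plut {Prep}.
Position 2: Noun is ruled out by rule 1; that leaves Conj.
Position 4: Noun is ruled out by rule 4; that leaves Conj.
The unique satisfying tagging is: Adj Conj Adj Conj Prep Prep.
Rule-by-rule: rule 1 ok; rule 2 ok; rule 3 ok; rule 4 ok.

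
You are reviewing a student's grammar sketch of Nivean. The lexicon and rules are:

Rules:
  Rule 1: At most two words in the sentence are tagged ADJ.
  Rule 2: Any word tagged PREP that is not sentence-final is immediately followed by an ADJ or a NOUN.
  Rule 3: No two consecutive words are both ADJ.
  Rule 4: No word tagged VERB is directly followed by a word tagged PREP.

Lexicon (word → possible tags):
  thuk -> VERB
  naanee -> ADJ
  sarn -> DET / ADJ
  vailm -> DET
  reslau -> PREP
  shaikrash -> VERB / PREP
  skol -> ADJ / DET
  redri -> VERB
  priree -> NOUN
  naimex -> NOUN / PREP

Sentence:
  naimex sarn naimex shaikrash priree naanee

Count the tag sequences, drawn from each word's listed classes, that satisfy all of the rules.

6

Candidates per position — 1:naimex {NOUN,PREP}; 2:sarn {DET,ADJ}; 3:naimex {NOUN,PREP}; 4:shaikrash {VERB,PREP}; 5:priree {NOUN}; 6:naanee {ADJ}.
There are 16 candidate sequences in total.
Checking each against the rules leaves 6 sequences.
Count = 6.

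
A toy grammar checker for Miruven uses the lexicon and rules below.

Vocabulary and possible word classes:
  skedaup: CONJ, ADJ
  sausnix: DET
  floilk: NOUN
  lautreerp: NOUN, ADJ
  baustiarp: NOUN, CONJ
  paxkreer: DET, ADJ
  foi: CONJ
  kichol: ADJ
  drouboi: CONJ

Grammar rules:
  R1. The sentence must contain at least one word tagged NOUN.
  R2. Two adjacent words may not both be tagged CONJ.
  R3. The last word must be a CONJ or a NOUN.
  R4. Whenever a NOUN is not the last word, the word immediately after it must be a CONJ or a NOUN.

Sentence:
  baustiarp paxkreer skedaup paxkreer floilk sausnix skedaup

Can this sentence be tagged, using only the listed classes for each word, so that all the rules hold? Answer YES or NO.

Candidates per position — 1:baustiarp {NOUN,CONJ}; 2:paxkreer {DET,ADJ}; 3:skedaup {CONJ,ADJ}; 4:paxkreer {DET,ADJ}; 5:floilk {NOUN}; 6:sausnix {DET}; 7:skedaup {CONJ,ADJ}.
Rule 4 cannot be satisfied by any choice of tags from the lexicon.
So there is no consistent tagging.

NO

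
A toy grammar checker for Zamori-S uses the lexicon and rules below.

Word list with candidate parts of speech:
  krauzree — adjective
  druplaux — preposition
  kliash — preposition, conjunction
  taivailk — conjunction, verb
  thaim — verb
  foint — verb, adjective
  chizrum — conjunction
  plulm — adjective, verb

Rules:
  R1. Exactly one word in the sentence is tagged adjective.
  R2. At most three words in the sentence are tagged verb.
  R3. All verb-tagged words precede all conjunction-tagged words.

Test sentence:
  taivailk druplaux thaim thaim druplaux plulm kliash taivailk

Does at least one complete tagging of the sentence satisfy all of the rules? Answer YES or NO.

YES

Candidates per position — 1:taivailk {conjunction,verb}; 2:druplaux {preposition}; 3:thaim {verb}; 4:thaim {verb}; 5:druplaux {preposition}; 6:plulm {adjective,verb}; 7:kliash {preposition,conjunction}; 8:taivailk {conjunction,verb}.
One satisfying assignment: verb preposition verb verb preposition adjective preposition conjunction.
Checking: rule 1 ok; rule 2 ok; rule 3 ok.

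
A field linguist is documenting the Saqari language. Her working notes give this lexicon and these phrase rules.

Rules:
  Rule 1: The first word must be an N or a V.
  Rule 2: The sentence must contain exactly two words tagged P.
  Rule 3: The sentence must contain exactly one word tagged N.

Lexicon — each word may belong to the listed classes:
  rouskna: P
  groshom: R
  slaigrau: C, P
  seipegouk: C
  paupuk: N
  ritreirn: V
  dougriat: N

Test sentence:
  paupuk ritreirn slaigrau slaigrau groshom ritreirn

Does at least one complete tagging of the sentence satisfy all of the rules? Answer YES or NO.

Candidates per position — 1:paupuk {N}; 2:ritreirn {V}; 3:slaigrau {C,P}; 4:slaigrau {C,P}; 5:groshom {R}; 6:ritreirn {V}.
One satisfying assignment: N V P P R V.
Checking: rule 1 ✓; rule 2 ✓; rule 3 ✓.

YES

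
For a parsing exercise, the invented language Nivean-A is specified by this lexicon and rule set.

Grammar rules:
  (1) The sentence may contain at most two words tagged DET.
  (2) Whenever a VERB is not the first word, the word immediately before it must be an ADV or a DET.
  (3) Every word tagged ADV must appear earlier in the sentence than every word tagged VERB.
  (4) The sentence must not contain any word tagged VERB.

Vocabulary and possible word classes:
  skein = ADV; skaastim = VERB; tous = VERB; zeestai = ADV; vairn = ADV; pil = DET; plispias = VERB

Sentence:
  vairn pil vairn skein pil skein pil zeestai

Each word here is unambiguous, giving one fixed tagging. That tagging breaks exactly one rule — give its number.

Fixed tagging: ADV DET ADV ADV DET ADV DET ADV.
Rule check: R1 violated, R2 holds, R3 holds, R4 holds.
Only rule 1 fails.

1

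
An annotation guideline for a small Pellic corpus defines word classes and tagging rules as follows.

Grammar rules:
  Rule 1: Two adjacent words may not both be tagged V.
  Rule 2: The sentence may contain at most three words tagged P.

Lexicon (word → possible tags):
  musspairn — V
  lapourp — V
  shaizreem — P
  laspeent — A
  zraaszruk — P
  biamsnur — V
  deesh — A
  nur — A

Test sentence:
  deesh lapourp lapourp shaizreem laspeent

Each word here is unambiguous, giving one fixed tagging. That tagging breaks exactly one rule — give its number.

1

Fixed tagging: A V V P A.
Rule check: R1 fail, R2 pass.
Only rule 1 fails.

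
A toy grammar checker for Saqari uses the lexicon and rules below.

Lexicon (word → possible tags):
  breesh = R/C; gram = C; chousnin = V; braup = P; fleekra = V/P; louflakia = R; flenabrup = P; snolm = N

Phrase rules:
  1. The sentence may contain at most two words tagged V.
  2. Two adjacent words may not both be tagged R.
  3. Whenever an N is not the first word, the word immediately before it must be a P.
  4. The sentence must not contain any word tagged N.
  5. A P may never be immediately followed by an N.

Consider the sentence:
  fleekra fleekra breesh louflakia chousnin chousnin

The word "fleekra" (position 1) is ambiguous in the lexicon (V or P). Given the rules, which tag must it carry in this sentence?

P

Candidates per position — 1:fleekra {V,P}; 2:fleekra {V,P}; 3:breesh {R,C}; 4:louflakia {R}; 5:chousnin {V}; 6:chousnin {V}.
Position 1: tagging it V would leave rule 1 unsatisfiable, so it must be P.
Position 2: tagging it V would leave rule 1 unsatisfiable, so it must be P.
Position 3: tagging it R would leave rule 2 unsatisfiable, so it must be C.
So the tagging must be: P P C R V V.
Check: rule 1 ✓; rule 2 ✓; rule 3 ✓; rule 4 ✓; rule 5 ✓.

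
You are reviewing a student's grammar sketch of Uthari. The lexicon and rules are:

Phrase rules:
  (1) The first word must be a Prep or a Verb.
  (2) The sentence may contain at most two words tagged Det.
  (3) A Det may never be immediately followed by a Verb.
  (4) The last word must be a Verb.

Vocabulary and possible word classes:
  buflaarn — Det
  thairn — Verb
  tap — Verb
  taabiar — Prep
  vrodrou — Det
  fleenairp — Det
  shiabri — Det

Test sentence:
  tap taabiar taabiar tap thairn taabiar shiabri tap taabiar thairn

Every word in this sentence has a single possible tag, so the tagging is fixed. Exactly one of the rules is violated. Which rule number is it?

3

Fixed tagging: Verb Prep Prep Verb Verb Prep Det Verb Prep Verb.
Rule check: R1 ✓, R2 ✓, R3 ✗, R4 ✓.
Only rule 3 fails.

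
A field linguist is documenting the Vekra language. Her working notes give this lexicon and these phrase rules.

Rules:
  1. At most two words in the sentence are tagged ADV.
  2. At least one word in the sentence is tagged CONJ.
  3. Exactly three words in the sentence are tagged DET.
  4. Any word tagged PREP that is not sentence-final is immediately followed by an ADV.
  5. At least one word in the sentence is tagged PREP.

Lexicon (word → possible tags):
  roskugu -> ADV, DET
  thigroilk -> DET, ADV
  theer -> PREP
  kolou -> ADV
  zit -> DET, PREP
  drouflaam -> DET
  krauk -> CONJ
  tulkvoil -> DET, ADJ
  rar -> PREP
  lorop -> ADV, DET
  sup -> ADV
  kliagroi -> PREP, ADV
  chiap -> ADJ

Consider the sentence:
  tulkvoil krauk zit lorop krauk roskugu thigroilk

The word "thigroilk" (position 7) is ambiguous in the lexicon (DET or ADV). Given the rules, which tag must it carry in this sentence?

Candidates per position — 1:tulkvoil {DET,ADJ}; 2:krauk {CONJ}; 3:zit {DET,PREP}; 4:lorop {ADV,DET}; 5:krauk {CONJ}; 6:roskugu {ADV,DET}; 7:thigroilk {DET,ADV}.
Position 3: DET is ruled out by rule 5; that leaves PREP.
Position 4: DET is ruled out by rule 4; that leaves ADV.
Position 6: ADV is ruled out by rule 3; that leaves DET.
Position 7: ADV is ruled out by rule 3; that leaves DET.
Position 1: ADJ is ruled out by rule 3; that leaves DET.
The unique satisfying tagging is: DET CONJ PREP ADV CONJ DET DET.
Rule-by-rule: rule 1 ok; rule 2 ok; rule 3 ok; rule 4 ok; rule 5 ok.

DET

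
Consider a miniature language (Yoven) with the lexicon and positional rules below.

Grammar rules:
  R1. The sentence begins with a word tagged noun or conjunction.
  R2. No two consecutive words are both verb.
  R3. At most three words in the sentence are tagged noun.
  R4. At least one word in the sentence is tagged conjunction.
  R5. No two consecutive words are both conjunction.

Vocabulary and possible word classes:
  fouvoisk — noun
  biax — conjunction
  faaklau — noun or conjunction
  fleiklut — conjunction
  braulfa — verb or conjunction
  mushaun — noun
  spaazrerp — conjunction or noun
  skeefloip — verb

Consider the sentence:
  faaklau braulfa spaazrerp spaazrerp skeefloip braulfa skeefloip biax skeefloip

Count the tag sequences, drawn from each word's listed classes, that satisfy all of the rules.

8

Candidates per position — 1:faaklau {noun,conjunction}; 2:braulfa {verb,conjunction}; 3:spaazrerp {conjunction,noun}; 4:spaazrerp {conjunction,noun}; 5:skeefloip {verb}; 6:braulfa {verb,conjunction}; 7:skeefloip {verb}; 8:biax {conjunction}; 9:skeefloip {verb}.
There are 32 candidate sequences in total.
Checking each against the rules leaves 8 sequences.
Count = 8.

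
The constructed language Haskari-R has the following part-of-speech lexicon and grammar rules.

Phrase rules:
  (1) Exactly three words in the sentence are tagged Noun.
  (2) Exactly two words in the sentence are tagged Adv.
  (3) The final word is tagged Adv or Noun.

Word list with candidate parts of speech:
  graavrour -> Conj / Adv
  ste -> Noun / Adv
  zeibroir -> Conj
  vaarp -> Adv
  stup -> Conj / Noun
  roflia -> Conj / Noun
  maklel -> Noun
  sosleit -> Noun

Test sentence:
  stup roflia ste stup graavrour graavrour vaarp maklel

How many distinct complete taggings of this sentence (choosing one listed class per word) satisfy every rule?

Candidates per position — 1:stup {Conj,Noun}; 2:roflia {Conj,Noun}; 3:ste {Noun,Adv}; 4:stup {Conj,Noun}; 5:graavrour {Conj,Adv}; 6:graavrour {Conj,Adv}; 7:vaarp {Adv}; 8:maklel {Noun}.
There are 64 candidate sequences in total.
Checking each against the rules leaves 9 sequences.
Count = 9.

9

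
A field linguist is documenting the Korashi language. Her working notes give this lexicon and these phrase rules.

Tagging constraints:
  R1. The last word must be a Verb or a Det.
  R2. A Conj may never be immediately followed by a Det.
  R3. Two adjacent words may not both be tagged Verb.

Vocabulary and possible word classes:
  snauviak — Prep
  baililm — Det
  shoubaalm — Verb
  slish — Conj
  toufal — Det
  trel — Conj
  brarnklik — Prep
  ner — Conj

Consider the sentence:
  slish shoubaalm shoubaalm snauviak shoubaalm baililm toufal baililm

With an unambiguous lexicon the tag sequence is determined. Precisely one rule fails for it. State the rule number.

3

Fixed tagging: Conj Verb Verb Prep Verb Det Det Det.
Applying the rules: R1 ok, R2 ok, R3 fails.
Only rule 3 fails.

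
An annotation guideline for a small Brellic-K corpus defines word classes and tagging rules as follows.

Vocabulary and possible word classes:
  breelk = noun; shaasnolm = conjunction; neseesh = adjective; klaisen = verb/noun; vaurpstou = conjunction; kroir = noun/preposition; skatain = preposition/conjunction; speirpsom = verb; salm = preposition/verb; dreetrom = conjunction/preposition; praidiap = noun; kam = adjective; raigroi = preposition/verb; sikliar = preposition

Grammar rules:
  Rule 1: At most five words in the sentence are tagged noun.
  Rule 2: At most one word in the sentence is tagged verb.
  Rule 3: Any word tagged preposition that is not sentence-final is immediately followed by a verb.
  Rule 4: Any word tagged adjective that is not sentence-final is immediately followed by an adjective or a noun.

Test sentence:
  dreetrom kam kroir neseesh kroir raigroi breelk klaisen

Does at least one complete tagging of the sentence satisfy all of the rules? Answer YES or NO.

YES

Candidates per position — 1:dreetrom {conjunction,preposition}; 2:kam {adjective}; 3:kroir {noun,preposition}; 4:neseesh {adjective}; 5:kroir {noun,preposition}; 6:raigroi {preposition,verb}; 7:breelk {noun}; 8:klaisen {verb,noun}.
One satisfying assignment: conjunction adjective noun adjective noun verb noun noun.
Verifying each rule — rule 1 satisfied; rule 2 satisfied; rule 3 satisfied; rule 4 satisfied.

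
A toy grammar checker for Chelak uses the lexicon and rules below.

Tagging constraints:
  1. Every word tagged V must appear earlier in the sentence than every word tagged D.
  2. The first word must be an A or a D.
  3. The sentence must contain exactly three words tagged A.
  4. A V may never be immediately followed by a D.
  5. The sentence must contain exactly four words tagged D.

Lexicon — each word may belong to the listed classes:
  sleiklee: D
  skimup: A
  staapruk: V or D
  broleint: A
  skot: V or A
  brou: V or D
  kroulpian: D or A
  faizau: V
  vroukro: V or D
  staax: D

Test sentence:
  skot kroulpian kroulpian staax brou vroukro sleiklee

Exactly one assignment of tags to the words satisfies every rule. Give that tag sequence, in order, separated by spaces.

A A A D D D D

Candidates per position — 1:skot {V,A}; 2:kroulpian {D,A}; 3:kroulpian {D,A}; 4:staax {D}; 5:brou {V,D}; 6:vroukro {V,D}; 7:sleiklee {D}.
Position 1: tagging it V would leave rule 2 unsatisfiable, so it must be A.
Position 2: tagging it D would leave rule 3 unsatisfiable, so it must be A.
Position 3: tagging it D would leave rule 3 unsatisfiable, so it must be A.
Position 5: tagging it V would leave rule 1 unsatisfiable, so it must be D.
Position 6: tagging it V would leave rule 1 unsatisfiable, so it must be D.
The only consistent sequence is: A A A D D D D.
Checking: rule 1 satisfied; rule 2 satisfied; rule 3 satisfied; rule 4 satisfied; rule 5 satisfied.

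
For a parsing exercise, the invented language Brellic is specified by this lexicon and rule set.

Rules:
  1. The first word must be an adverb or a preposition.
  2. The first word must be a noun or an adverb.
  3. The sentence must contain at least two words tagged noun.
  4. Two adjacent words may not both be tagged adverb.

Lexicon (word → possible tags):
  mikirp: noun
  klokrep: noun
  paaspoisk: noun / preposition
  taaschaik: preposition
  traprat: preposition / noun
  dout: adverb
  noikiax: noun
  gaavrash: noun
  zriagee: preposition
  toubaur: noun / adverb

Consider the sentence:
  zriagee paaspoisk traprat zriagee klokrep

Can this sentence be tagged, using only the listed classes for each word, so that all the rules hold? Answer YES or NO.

NO

Candidates per position — 1:zriagee {preposition}; 2:paaspoisk {noun,preposition}; 3:traprat {preposition,noun}; 4:zriagee {preposition}; 5:klokrep {noun}.
Rule 2 cannot be satisfied by any choice of tags from the lexicon.
So there is no consistent tagging.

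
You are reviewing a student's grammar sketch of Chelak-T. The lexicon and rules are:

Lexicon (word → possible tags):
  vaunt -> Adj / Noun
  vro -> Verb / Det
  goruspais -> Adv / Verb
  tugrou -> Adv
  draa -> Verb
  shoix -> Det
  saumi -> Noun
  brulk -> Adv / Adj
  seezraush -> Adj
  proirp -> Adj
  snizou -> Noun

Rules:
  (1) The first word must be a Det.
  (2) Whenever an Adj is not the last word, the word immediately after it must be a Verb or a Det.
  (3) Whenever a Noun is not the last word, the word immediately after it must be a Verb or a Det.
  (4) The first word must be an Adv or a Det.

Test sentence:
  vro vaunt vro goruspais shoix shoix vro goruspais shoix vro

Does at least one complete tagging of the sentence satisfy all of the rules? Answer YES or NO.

YES

Candidates per position — 1:vro {Verb,Det}; 2:vaunt {Adj,Noun}; 3:vro {Verb,Det}; 4:goruspais {Adv,Verb}; 5:shoix {Det}; 6:shoix {Det}; 7:vro {Verb,Det}; 8:goruspais {Adv,Verb}; 9:shoix {Det}; 10:vro {Verb,Det}.
One satisfying assignment: Det Noun Verb Adv Det Det Det Verb Det Det.
Checking: rule 1 satisfied; rule 2 satisfied; rule 3 satisfied; rule 4 satisfied.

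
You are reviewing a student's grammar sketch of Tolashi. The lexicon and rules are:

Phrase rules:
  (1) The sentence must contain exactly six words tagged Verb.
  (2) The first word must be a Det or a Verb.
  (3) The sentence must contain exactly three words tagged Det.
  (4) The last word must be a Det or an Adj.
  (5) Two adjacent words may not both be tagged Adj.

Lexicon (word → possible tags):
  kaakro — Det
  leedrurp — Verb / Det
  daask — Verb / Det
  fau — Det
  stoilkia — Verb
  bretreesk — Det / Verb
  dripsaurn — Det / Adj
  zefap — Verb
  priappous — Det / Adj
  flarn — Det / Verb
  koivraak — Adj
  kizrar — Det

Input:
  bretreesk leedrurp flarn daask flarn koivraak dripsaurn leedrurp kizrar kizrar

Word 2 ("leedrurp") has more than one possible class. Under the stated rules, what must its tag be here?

Verb

Candidates per position — 1:bretreesk {Det,Verb}; 2:leedrurp {Verb,Det}; 3:flarn {Det,Verb}; 4:daask {Verb,Det}; 5:flarn {Det,Verb}; 6:koivraak {Adj}; 7:dripsaurn {Det,Adj}; 8:leedrurp {Verb,Det}; 9:kizrar {Det}; 10:kizrar {Det}.
Word 1 cannot be Det — rule 1 would then fail for every completion. It is Verb.
Word 2 cannot be Det — rule 1 would then fail for every completion. It is Verb.
Word 3 cannot be Det — rule 1 would then fail for every completion. It is Verb.
Word 4 cannot be Det — rule 1 would then fail for every completion. It is Verb.
Word 5 cannot be Det — rule 1 would then fail for every completion. It is Verb.
Word 7 cannot be Adj — rule 5 would then fail for every completion. It is Det.
Word 8 cannot be Det — rule 1 would then fail for every completion. It is Verb.
The unique satisfying tagging is: Verb Verb Verb Verb Verb Adj Det Verb Det Det.
Verifying each rule — rule 1 ✓; rule 2 ✓; rule 3 ✓; rule 4 ✓; rule 5 ✓.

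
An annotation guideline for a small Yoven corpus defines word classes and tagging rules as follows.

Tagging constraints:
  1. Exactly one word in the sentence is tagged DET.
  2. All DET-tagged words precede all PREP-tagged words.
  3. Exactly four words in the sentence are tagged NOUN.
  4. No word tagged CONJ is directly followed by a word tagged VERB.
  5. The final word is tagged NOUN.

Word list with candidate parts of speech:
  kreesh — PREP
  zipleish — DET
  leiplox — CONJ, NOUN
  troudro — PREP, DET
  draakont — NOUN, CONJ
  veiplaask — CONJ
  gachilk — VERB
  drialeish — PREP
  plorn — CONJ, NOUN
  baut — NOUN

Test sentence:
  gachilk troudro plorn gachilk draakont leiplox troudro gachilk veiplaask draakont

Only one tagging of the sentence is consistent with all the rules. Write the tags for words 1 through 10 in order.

VERB DET NOUN VERB NOUN NOUN PREP VERB CONJ NOUN

Candidates per position — 1:gachilk {VERB}; 2:troudro {PREP,DET}; 3:plorn {CONJ,NOUN}; 4:gachilk {VERB}; 5:draakont {NOUN,CONJ}; 6:leiplox {CONJ,NOUN}; 7:troudro {PREP,DET}; 8:gachilk {VERB}; 9:veiplaask {CONJ}; 10:draakont {NOUN,CONJ}.
At position 3, choosing CONJ makes rule 3 impossible to satisfy; hence NOUN.
At position 5, choosing CONJ makes rule 3 impossible to satisfy; hence NOUN.
At position 6, choosing CONJ makes rule 3 impossible to satisfy; hence NOUN.
At position 10, choosing CONJ makes rule 3 impossible to satisfy; hence NOUN.
The remaining ambiguous positions (2, 7) are resolved jointly — only one combination satisfies every rule.
The only consistent sequence is: VERB DET NOUN VERB NOUN NOUN PREP VERB CONJ NOUN.
Rule-by-rule: rule 1 satisfied; rule 2 satisfied; rule 3 satisfied; rule 4 satisfied; rule 5 satisfied.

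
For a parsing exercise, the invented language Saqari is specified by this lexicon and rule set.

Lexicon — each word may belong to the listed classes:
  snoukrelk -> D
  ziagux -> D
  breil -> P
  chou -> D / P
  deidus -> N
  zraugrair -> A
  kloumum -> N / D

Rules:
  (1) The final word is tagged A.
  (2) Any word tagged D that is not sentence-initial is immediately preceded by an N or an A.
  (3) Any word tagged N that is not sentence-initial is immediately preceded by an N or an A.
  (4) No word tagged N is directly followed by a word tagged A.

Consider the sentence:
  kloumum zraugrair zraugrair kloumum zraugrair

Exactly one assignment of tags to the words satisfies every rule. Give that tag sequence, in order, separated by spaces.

Candidates per position — 1:kloumum {N,D}; 2:zraugrair {A}; 3:zraugrair {A}; 4:kloumum {N,D}; 5:zraugrair {A}.
If word 1 were N, no tagging could satisfy rule 4; so word 1 is D.
If word 4 were N, no tagging could satisfy rule 4; so word 4 is D.
The unique satisfying tagging is: D A A D A.
Verifying each rule — rule 1 holds; rule 2 holds; rule 3 holds; rule 4 holds.

D A A D A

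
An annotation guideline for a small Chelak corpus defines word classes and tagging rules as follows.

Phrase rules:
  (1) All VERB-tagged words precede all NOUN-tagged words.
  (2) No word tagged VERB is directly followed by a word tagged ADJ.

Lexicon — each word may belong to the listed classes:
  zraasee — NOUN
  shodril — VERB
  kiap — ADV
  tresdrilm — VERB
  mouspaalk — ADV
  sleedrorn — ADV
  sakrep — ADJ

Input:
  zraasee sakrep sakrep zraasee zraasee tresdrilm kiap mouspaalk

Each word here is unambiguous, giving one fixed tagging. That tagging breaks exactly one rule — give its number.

1

Fixed tagging: NOUN ADJ ADJ NOUN NOUN VERB ADV ADV.
Applying the rules: R1 fail, R2 pass.
Only rule 1 fails.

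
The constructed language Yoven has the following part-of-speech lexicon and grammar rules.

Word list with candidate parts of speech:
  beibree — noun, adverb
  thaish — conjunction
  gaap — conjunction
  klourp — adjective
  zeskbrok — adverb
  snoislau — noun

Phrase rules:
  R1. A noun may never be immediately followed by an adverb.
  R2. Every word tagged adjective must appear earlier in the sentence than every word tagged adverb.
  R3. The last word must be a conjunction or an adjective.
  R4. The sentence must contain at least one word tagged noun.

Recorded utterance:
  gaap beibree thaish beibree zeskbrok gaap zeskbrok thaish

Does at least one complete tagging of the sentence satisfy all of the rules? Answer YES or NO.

Candidates per position — 1:gaap {conjunction}; 2:beibree {noun,adverb}; 3:thaish {conjunction}; 4:beibree {noun,adverb}; 5:zeskbrok {adverb}; 6:gaap {conjunction}; 7:zeskbrok {adverb}; 8:thaish {conjunction}.
One satisfying assignment: conjunction noun conjunction adverb adverb conjunction adverb conjunction.
Rule-by-rule: rule 1 ok; rule 2 ok; rule 3 ok; rule 4 ok.

YES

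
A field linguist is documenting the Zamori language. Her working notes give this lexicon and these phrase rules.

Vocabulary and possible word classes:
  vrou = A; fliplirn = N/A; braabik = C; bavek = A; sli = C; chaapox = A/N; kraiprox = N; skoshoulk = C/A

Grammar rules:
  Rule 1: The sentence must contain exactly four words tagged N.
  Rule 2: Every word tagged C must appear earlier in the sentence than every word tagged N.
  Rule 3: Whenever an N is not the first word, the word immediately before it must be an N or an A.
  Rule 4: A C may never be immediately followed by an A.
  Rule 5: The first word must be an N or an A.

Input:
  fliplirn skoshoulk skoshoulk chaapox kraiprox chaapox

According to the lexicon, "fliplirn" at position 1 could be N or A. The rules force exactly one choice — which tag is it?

Candidates per position — 1:fliplirn {N,A}; 2:skoshoulk {C,A}; 3:skoshoulk {C,A}; 4:chaapox {A,N}; 5:kraiprox {N}; 6:chaapox {A,N}.
Word 1 cannot be A — rule 1 would then fail for every completion. It is N.
Word 2 cannot be C — rule 2 would then fail for every completion. It is A.
Word 3 cannot be C — rule 2 would then fail for every completion. It is A.
Word 4 cannot be A — rule 1 would then fail for every completion. It is N.
Word 6 cannot be A — rule 1 would then fail for every completion. It is N.
The unique satisfying tagging is: N A A N N N.
Rule-by-rule: rule 1 ok; rule 2 ok; rule 3 ok; rule 4 ok; rule 5 ok.

N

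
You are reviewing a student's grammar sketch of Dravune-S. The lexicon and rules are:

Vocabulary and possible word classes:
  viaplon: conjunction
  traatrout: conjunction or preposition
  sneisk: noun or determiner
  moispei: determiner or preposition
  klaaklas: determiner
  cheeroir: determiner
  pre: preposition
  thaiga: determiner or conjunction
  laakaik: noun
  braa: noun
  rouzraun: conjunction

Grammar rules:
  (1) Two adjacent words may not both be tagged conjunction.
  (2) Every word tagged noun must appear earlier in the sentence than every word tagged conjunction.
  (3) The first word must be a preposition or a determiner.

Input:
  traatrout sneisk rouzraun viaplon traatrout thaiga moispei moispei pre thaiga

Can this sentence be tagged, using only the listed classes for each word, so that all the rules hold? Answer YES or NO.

Candidates per position — 1:traatrout {conjunction,preposition}; 2:sneisk {noun,determiner}; 3:rouzraun {conjunction}; 4:viaplon {conjunction}; 5:traatrout {conjunction,preposition}; 6:thaiga {determiner,conjunction}; 7:moispei {determiner,preposition}; 8:moispei {determiner,preposition}; 9:pre {preposition}; 10:thaiga {determiner,conjunction}.
Rule 1 cannot be satisfied by any choice of tags from the lexicon.
So there is no consistent tagging.

NO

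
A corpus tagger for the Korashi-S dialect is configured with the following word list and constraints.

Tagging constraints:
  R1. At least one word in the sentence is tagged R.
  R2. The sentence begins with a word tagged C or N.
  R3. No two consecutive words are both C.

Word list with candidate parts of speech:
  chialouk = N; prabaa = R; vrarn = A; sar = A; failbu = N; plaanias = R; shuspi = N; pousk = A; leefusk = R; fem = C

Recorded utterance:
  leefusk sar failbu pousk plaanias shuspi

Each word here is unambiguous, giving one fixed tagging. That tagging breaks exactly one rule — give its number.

2

Fixed tagging: R A N A R N.
Checking each rule: R1 pass, R2 fail, R3 pass.
Only rule 2 fails.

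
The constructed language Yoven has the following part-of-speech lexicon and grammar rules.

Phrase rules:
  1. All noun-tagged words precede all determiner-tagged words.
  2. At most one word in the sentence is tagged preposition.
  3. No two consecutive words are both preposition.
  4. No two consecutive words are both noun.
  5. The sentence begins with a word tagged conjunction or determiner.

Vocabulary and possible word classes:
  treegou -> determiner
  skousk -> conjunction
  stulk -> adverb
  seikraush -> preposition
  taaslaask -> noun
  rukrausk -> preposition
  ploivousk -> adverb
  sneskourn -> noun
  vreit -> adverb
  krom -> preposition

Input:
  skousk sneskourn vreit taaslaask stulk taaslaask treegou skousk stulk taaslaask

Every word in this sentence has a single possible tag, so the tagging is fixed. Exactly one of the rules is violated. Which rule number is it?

Fixed tagging: conjunction noun adverb noun adverb noun determiner conjunction adverb noun.
Applying the rules: R1 violated, R2 holds, R3 holds, R4 holds, R5 holds.
Only rule 1 fails.

1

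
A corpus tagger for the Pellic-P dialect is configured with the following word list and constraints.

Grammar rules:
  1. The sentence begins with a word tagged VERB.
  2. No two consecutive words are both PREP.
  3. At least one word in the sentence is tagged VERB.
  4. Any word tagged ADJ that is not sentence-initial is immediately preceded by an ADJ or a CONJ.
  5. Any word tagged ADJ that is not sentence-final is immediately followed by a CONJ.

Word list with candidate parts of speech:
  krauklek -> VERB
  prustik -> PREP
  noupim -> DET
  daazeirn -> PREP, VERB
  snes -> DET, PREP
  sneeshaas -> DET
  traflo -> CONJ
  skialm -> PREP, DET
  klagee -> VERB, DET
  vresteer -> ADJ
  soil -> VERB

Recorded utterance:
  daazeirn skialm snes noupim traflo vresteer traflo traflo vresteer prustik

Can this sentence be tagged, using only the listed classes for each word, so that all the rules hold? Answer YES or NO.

Candidates per position — 1:daazeirn {PREP,VERB}; 2:skialm {PREP,DET}; 3:snes {DET,PREP}; 4:noupim {DET}; 5:traflo {CONJ}; 6:vresteer {ADJ}; 7:traflo {CONJ}; 8:traflo {CONJ}; 9:vresteer {ADJ}; 10:prustik {PREP}.
Rule 5 cannot be satisfied by any choice of tags from the lexicon.
So there is no consistent tagging.

NO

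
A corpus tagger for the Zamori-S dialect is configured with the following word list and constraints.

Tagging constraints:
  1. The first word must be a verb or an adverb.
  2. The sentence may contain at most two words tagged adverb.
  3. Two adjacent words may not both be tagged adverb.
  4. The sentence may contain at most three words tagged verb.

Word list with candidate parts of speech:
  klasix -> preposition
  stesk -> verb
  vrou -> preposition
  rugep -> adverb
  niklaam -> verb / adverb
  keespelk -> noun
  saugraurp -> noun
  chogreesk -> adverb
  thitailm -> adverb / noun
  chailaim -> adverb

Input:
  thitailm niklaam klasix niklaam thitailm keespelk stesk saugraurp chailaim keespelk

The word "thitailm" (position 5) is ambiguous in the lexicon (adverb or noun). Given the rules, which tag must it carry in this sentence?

Candidates per position — 1:thitailm {adverb,noun}; 2:niklaam {verb,adverb}; 3:klasix {preposition}; 4:niklaam {verb,adverb}; 5:thitailm {adverb,noun}; 6:keespelk {noun}; 7:stesk {verb}; 8:saugraurp {noun}; 9:chailaim {adverb}; 10:keespelk {noun}.
Position 1: noun is ruled out by rule 1; that leaves adverb.
Position 2: adverb is ruled out by rule 2; that leaves verb.
Position 4: adverb is ruled out by rule 2; that leaves verb.
Position 5: adverb is ruled out by rule 2; that leaves noun.
The only consistent sequence is: adverb verb preposition verb noun noun verb noun adverb noun.
Rule-by-rule: rule 1 ✓; rule 2 ✓; rule 3 ✓; rule 4 ✓.

noun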